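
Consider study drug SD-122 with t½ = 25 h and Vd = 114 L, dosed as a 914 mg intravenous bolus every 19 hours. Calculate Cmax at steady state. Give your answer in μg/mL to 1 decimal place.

19.6 μg/mL

τ/t½ = 19/25 ≈ 0.76, so fraction remaining f = (1/2)^(19/25) ≈ 0.5905.
At steady state, accumulation factor R = 1/(1 − e^(−kτ)) ≈ 2.4420.
Single-dose peak C₀ = D/Vd = 914/114 ≈ 8.018 μg/mL.
Steady-state peak Cmax,ss = C₀·R ≈ 8.018 × 2.4420 ≈ 19.580 μg/mL.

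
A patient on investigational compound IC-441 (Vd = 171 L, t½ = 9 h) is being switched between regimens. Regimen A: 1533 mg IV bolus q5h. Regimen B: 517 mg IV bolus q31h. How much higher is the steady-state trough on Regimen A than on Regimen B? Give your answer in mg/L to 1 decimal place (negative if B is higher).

18.8 mg/L

Regimen A: f = (1/2)^(5/9) ≈ 0.6804; Cmin,ss = (1533/171)·f/(1−f) ≈ 19.086 mg/L.
Regimen B: f = (1/2)^(31/9) ≈ 0.0919; Cmin,ss = (517/171)·f/(1−f) ≈ 0.306 mg/L.
Difference ≈ 19.086 − 0.306 ≈ 18.780 mg/L.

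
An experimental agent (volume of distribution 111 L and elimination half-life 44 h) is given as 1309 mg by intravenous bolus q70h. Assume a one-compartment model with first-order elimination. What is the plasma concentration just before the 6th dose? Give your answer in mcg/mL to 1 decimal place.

5.8 mcg/mL

f = (1/2)^(τ/t½) = (1/2)^(70/44) ≈ 0.3320.
C₀ = D/Vd = 1309/111 ≈ 11.793 mcg/mL.
Before the 6th dose, 5 doses have been given. Superposition: Cmin = C₀·(f + f² + … + f^5).
≈ 11.793 × (0.3320 + 0.1102 + 0.0366 + 0.0121 + 0.0040) ≈ 11.793 × 0.4949 ≈ 5.836 mcg/mL.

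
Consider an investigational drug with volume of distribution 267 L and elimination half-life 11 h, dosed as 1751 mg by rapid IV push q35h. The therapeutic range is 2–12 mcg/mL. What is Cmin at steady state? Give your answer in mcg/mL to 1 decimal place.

k = ln2/t½ = ln2/11 ≈ 0.063013 h⁻¹; fraction remaining f = e^(−kτ) = e^(−0.063013×35) ≈ 0.1102.
Accumulation ratio R = 1/(1 − f) ≈ 1/0.8898 ≈ 1.1238.
Single-dose peak C₀ = D/Vd = 1751/267 ≈ 6.558 mcg/mL.
Cmax,ss = C₀/(1 − f) ≈ 6.558/0.8898 ≈ 7.370 mcg/mL.
One interval later, Cmin,ss = Cmax,ss·e^(−kτ) ≈ 7.370 × 0.1102 ≈ 0.812 mcg/mL.
Trough 0.8 mcg/mL vs MEC 2 mcg/mL: subtherapeutic.

0.8 mcg/mL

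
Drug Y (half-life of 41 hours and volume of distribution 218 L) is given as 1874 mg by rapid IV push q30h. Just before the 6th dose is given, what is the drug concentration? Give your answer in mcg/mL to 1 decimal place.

12.0 mcg/mL

f = (1/2)^(τ/t½) = (1/2)^(30/41) ≈ 0.6022.
C₀ = D/Vd = 1874/218 ≈ 8.596 mcg/mL.
Before the 6th dose, 5 doses have been given. Superposition: Cmin = C₀·(f + f² + … + f^5).
≈ 8.596 × (0.6022 + 0.3626 + 0.2184 + 0.1315 + 0.0792) ≈ 8.596 × 1.3939 ≈ 11.982 mcg/mL.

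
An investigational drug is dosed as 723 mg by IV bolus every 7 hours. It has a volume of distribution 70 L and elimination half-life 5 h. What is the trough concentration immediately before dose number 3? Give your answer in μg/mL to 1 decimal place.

5.4 μg/mL

f = (1/2)^(τ/t½) = (1/2)^(7/5) ≈ 0.3789.
C₀ = D/Vd = 723/70 ≈ 10.329 μg/mL.
Before the 3rd dose, 2 doses have been given. Superposition: Cmin = C₀·(f + f²).
≈ 10.329 × (0.3789 + 0.1436) ≈ 10.329 × 0.5225 ≈ 5.397 μg/mL.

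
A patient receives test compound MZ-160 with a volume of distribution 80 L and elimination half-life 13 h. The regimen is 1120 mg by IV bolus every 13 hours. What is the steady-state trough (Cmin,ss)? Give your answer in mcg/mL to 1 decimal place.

The dosing interval is 1 half-life, so f = 2^(−1) = 0.5.
Accumulation ratio R = 1/(1 − f) = 1/0.5 = 2/1.
Single-dose peak C₀ = D/Vd = 1120/80 = 14 mcg/mL.
Steady-state peak Cmax,ss = C₀·R = 14 × 2/1 ≈ 28.000 mcg/mL.
Steady-state trough Cmin,ss = Cmax,ss·f ≈ 28.000 × 0.5 ≈ 14.000 mcg/mL.

14.0 mcg/mL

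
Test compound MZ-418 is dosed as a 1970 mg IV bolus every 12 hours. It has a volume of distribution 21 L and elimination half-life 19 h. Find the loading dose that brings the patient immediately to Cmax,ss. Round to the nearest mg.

5557 mg

f = (1/2)^(12/19) ≈ 0.645470; accumulation ratio R = 1/(1−f) ≈ 2.82064.
Loading dose to hit Cmax,ss on first dose: D_load = D_maint·R ≈ 1970 × 2.82064 ≈ 5556.66 mg.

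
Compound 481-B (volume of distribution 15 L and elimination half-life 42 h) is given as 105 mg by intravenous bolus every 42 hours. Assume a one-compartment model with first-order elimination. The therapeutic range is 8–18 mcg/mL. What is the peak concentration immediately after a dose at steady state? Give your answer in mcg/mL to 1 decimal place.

14.0 mcg/mL

The dosing interval is 1 half-life, so f = 2^(−1) = 0.5.
At steady state, R = 1/(1 − 0.5) = 2/1.
Single-dose peak C₀ = D/Vd = 105/15 = 7 mcg/mL.
Steady-state peak Cmax,ss = C₀·R = 7 × 2/1 ≈ 14.000 mcg/mL.
Peak 14.0 mcg/mL vs MTC 18 mcg/mL: below toxic threshold.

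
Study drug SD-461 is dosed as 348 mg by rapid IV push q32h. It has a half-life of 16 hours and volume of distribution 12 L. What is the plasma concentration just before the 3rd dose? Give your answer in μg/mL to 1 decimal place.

f = (1/2)^(τ/t½) = (1/2)^(32/16) ≈ 0.2500.
C₀ = D/Vd = 348/12 ≈ 29.000 μg/mL.
Before the 3rd dose, 2 doses have been given. Superposition: Cmin = C₀·(f + f²).
≈ 29.000 × (0.2500 + 0.0625) ≈ 29.000 × 0.3125 ≈ 9.062 μg/mL.

9.1 μg/mL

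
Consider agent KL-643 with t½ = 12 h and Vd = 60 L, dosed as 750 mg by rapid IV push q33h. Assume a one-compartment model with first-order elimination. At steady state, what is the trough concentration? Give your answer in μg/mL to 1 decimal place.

2.2 μg/mL

Over one 33-h interval, 33/12 ≈ 2.75 half-lives elapse, leaving f ≈ 0.1487 of each dose.
Accumulation ratio R = 1/(1 − f) ≈ 1/0.8513 ≈ 1.1747.
Single-dose peak C₀ = D/Vd = 750/60 ≈ 12.500 μg/mL.
Cmax,ss = C₀/(1 − f) ≈ 12.500/0.8513 ≈ 14.683 μg/mL.
One interval later, Cmin,ss = Cmax,ss·e^(−kτ) ≈ 14.683 × 0.1487 ≈ 2.183 μg/mL.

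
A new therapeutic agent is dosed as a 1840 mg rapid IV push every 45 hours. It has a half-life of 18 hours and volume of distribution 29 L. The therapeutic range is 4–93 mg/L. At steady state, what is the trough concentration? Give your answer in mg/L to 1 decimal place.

τ/t½ = 45/18 ≈ 2.5, so fraction remaining f = (1/2)^(45/18) ≈ 0.1768.
At steady state, accumulation factor R = 1/(1 − e^(−kτ)) ≈ 1.2148.
Each bolus raises the concentration by D/Vd = 1840/29 ≈ 63.448 mg/L.
Cmax,ss = C₀/(1 − f) ≈ 63.448/0.8232 ≈ 77.075 mg/L.
Steady-state trough Cmin,ss = Cmax,ss·f ≈ 77.075 × 0.1768 ≈ 13.627 mg/L.
Trough 13.6 mg/L vs MEC 4 mg/L: adequate.

13.6 mg/L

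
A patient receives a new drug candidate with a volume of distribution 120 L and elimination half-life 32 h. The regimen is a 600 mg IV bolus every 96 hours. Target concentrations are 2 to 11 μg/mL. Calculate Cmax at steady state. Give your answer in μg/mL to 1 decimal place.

5.7 μg/mL

The dosing interval is 3 half-lives, so f = 2^(−3) = 0.125.
At steady state, R = 1/(1 − 0.125) = 8/7.
Single-dose peak C₀ = D/Vd = 600/120 = 5 μg/mL.
Steady-state peak Cmax,ss = C₀·R = 5 × 8/7 ≈ 5.714 μg/mL.
Peak 5.7 μg/mL vs MTC 11 μg/mL: below toxic threshold.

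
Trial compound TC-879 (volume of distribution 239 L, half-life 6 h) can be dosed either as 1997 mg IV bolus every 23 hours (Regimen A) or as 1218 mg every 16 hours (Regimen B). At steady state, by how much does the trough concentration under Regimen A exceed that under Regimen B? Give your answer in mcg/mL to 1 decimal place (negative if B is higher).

Regimen A: f = (1/2)^(23/6) ≈ 0.0702; Cmin,ss = (1997/239)·f/(1−f) ≈ 0.631 mcg/mL.
Regimen B: f = (1/2)^(16/6) ≈ 0.1575; Cmin,ss = (1218/239)·f/(1−f) ≈ 0.953 mcg/mL.
Difference ≈ 0.631 − 0.953 ≈ -0.322 mcg/mL.

-0.3 mcg/mL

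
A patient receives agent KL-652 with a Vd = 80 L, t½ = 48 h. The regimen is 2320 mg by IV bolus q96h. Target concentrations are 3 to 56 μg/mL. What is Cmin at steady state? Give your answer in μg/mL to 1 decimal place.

9.7 μg/mL

The dosing interval is 2 half-lives, so f = 2^(−2) = 0.25.
Accumulation ratio R = 1/(1 − f) = 1/0.75 = 4/3.
Single-dose peak C₀ = D/Vd = 2320/80 = 29 μg/mL.
Steady-state peak Cmax,ss = C₀·R = 29 × 4/3 ≈ 38.667 μg/mL.
Steady-state trough Cmin,ss = Cmax,ss·f ≈ 38.667 × 0.25 ≈ 9.667 μg/mL.
Trough 9.7 μg/mL vs MEC 3 μg/mL: adequate.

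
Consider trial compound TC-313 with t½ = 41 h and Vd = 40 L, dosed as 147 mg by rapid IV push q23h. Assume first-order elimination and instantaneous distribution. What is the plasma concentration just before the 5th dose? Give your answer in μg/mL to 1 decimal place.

f = (1/2)^(τ/t½) = (1/2)^(23/41) ≈ 0.6778.
C₀ = D/Vd = 147/40 ≈ 3.675 μg/mL.
Before the 5th dose, 4 doses have been given. Superposition: Cmin = C₀·(f + f² + … + f^4).
≈ 3.675 × (0.6778 + 0.4594 + 0.3114 + 0.2111) ≈ 3.675 × 1.6597 ≈ 6.099 μg/mL.

6.1 μg/mL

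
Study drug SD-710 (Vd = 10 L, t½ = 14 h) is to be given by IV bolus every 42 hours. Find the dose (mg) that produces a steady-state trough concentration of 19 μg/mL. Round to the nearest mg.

τ/t½ = 42/14 ≈ 3, so f = (1/2)^(42/14) ≈ 0.125000.
Cmin,ss = (D/Vd)·f/(1−f), so D = Cmin,ss·Vd·(1−f)/f.
D = 19 × 10 × (1−f)/f ≈ 19 × 10 × 7.00000 ≈ 1330.00 mg.

1330 mg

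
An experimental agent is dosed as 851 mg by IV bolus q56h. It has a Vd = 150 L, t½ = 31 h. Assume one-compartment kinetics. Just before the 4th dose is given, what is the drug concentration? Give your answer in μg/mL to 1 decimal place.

2.2 μg/mL

f = (1/2)^(τ/t½) = (1/2)^(56/31) ≈ 0.2859.
C₀ = D/Vd = 851/150 ≈ 5.673 μg/mL.
Before the 4th dose, 3 doses have been given. Superposition: Cmin = C₀·(f + f² + … + f^3).
≈ 5.673 × (0.2859 + 0.0817 + 0.0234) ≈ 5.673 × 0.3910 ≈ 2.218 μg/mL.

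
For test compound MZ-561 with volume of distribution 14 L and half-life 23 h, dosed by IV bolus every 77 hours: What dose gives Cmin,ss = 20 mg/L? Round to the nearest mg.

τ/t½ = 77/23 ≈ 3.3478, so f = (1/2)^(77/23) ≈ 0.098221.
Cmin,ss = (D/Vd)·f/(1−f), so D = Cmin,ss·Vd·(1−f)/f.
D = 20 × 14 × (1−f)/f ≈ 20 × 14 × 9.18112 ≈ 2570.71 mg.

2571 mg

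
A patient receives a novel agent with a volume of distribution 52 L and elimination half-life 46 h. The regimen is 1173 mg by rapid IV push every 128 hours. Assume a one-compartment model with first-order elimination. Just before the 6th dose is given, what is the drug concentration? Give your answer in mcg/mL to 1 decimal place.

3.8 mcg/mL

f = (1/2)^(τ/t½) = (1/2)^(128/46) ≈ 0.1453.
C₀ = D/Vd = 1173/52 ≈ 22.558 mcg/mL.
Before the 6th dose, 5 doses have been given. Superposition: Cmin = C₀·(f + f² + … + f^5).
≈ 22.558 × (0.1453 + 0.0211 + 0.0031 + 0.0004 + 0.0001) ≈ 22.558 × 0.1700 ≈ 3.835 mcg/mL.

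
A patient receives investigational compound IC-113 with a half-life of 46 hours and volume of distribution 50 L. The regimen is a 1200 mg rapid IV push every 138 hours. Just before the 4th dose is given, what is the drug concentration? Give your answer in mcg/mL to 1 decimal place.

3.4 mcg/mL

f = (1/2)^(τ/t½) = (1/2)^(138/46) ≈ 0.1250.
C₀ = D/Vd = 1200/50 ≈ 24.000 mcg/mL.
Before the 4th dose, 3 doses have been given. Superposition: Cmin = C₀·(f + f² + … + f^3).
≈ 24.000 × (0.1250 + 0.0156 + 0.0020) ≈ 24.000 × 0.1426 ≈ 3.422 mcg/mL.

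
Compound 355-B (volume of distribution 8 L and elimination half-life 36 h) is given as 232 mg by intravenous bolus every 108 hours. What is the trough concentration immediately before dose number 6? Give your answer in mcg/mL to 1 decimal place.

4.1 mcg/mL

f = (1/2)^(τ/t½) = (1/2)^(108/36) ≈ 0.1250.
C₀ = D/Vd = 232/8 ≈ 29.000 mcg/mL.
Before the 6th dose, 5 doses have been given. Superposition: Cmin = C₀·(f + f² + … + f^5).
≈ 29.000 × (0.1250 + 0.0156 + 0.0020 + 0.0002 + 0.0000) ≈ 29.000 × 0.1428 ≈ 4.141 mcg/mL.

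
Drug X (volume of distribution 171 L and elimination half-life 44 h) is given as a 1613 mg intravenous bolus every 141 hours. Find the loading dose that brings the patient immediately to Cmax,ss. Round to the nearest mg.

f = (1/2)^(141/44) ≈ 0.108477; accumulation ratio R = 1/(1−f) ≈ 1.12168.
Loading dose to hit Cmax,ss on first dose: D_load = D_maint·R ≈ 1613 × 1.12168 ≈ 1809.27 mg.

1809 mg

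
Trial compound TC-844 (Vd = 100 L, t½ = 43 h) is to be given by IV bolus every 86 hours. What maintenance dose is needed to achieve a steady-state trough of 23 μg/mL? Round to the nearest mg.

6900 mg

τ/t½ = 86/43 ≈ 2, so f = (1/2)^(86/43) ≈ 0.250000.
Cmin,ss = (D/Vd)·f/(1−f), so D = Cmin,ss·Vd·(1−f)/f.
D = 23 × 100 × (1−f)/f ≈ 23 × 100 × 3.00000 ≈ 6900.00 mg.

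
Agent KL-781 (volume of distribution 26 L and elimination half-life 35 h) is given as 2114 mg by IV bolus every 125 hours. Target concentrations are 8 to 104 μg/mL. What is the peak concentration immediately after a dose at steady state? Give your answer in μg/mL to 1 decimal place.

88.8 μg/mL

Over one 125-h interval, 125/35 ≈ 3.5714 half-lives elapse, leaving f ≈ 0.0841 of each dose.
At steady state, accumulation factor R = 1/(1 − e^(−kτ)) ≈ 1.0918.
Single-dose peak C₀ = D/Vd = 2114/26 ≈ 81.308 μg/mL.
Steady-state peak Cmax,ss = C₀·R ≈ 81.308 × 1.0918 ≈ 88.772 μg/mL.
Peak 88.8 μg/mL vs MTC 104 μg/mL: below toxic threshold.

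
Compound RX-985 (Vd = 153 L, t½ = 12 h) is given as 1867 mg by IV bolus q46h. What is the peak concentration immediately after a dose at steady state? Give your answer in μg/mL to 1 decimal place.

τ/t½ = 46/12 ≈ 3.8333, so fraction remaining f = (1/2)^(46/12) ≈ 0.0702.
At steady state, accumulation factor R = 1/(1 − e^(−kτ)) ≈ 1.0755.
Each bolus raises the concentration by D/Vd = 1867/153 ≈ 12.203 μg/mL.
Cmax,ss = C₀/(1 − f) ≈ 12.203/0.9298 ≈ 13.124 μg/mL.

13.1 μg/mL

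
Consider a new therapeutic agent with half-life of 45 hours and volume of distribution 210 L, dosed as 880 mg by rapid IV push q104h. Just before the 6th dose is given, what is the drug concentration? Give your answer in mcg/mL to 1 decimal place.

f = (1/2)^(τ/t½) = (1/2)^(104/45) ≈ 0.2015.
C₀ = D/Vd = 880/210 ≈ 4.190 mcg/mL.
Before the 6th dose, 5 doses have been given. Superposition: Cmin = C₀·(f + f² + … + f^5).
≈ 4.190 × (0.2015 + 0.0406 + 0.0082 + 0.0016 + 0.0003) ≈ 4.190 × 0.2522 ≈ 1.057 mcg/mL.

1.1 mcg/mL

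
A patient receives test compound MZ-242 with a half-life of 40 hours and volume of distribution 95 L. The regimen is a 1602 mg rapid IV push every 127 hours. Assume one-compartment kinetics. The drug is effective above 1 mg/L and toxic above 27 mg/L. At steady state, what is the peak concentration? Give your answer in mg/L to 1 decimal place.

19.0 mg/L

τ/t½ = 127/40 ≈ 3.175, so fraction remaining f = (1/2)^(127/40) ≈ 0.1107.
Accumulation ratio R = 1/(1 − f) ≈ 1/0.8893 ≈ 1.1245.
Each bolus raises the concentration by D/Vd = 1602/95 ≈ 16.863 mg/L.
Steady-state peak Cmax,ss = C₀·R ≈ 16.863 × 1.1245 ≈ 18.962 mg/L.
Peak 19.0 mg/L vs MTC 27 mg/L: below toxic threshold.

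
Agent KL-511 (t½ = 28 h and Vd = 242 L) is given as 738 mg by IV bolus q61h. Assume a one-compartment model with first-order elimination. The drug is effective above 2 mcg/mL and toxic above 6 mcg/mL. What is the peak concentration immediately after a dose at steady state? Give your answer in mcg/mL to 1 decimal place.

3.9 mcg/mL

τ/t½ = 61/28 ≈ 2.1786, so fraction remaining f = (1/2)^(61/28) ≈ 0.2209.
At steady state, accumulation factor R = 1/(1 − e^(−kτ)) ≈ 1.2835.
Single-dose peak C₀ = D/Vd = 738/242 ≈ 3.050 mcg/mL.
Steady-state peak Cmax,ss = C₀·R ≈ 3.050 × 1.2835 ≈ 3.915 mcg/mL.
Peak 3.9 mcg/mL vs MTC 6 mcg/mL: below toxic threshold.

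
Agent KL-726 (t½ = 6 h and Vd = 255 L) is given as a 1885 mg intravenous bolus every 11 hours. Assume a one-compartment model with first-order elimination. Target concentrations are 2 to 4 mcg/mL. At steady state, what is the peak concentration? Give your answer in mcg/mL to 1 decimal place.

k = ln2/t½ = ln2/6 ≈ 0.115525 h⁻¹; fraction remaining f = e^(−kτ) = e^(−0.115525×11) ≈ 0.2806.
Accumulation ratio R = 1/(1 − f) ≈ 1/0.7194 ≈ 1.3900.
Single-dose peak C₀ = D/Vd = 1885/255 ≈ 7.392 mcg/mL.
Cmax,ss = C₀/(1 − f) ≈ 7.392/0.7194 ≈ 10.275 mcg/mL.
Peak 10.3 mcg/mL vs MTC 4 mcg/mL: exceeds toxic threshold.

10.3 mcg/mL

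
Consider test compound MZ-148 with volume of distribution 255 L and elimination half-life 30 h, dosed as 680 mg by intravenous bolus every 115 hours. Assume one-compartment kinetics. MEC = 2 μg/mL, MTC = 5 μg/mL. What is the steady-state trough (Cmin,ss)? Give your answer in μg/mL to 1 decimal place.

0.2 μg/mL

τ/t½ = 115/30 ≈ 3.8333, so fraction remaining f = (1/2)^(115/30) ≈ 0.0702.
At steady state, accumulation factor R = 1/(1 − e^(−kτ)) ≈ 1.0755.
Each bolus raises the concentration by D/Vd = 680/255 ≈ 2.667 μg/mL.
Steady-state peak Cmax,ss = C₀·R ≈ 2.667 × 1.0755 ≈ 2.868 μg/mL.
Steady-state trough Cmin,ss = Cmax,ss·f ≈ 2.868 × 0.0702 ≈ 0.201 μg/mL.
Trough 0.2 μg/mL vs MEC 2 μg/mL: subtherapeutic.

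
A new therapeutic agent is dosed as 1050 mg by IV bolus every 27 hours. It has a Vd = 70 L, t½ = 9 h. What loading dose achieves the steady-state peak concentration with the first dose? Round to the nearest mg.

f = (1/2)^(27/9) ≈ 0.125000; accumulation ratio R = 1/(1−f) ≈ 1.14286.
Loading dose to hit Cmax,ss on first dose: D_load = D_maint·R ≈ 1050 × 1.14286 ≈ 1200.00 mg.

1200 mg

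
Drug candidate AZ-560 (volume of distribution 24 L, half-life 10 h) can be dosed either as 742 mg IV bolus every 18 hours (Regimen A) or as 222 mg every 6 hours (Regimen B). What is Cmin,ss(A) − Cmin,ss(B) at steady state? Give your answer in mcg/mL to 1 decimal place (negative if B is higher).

Regimen A: f = (1/2)^(18/10) ≈ 0.2872; Cmin,ss = (742/24)·f/(1−f) ≈ 12.457 mcg/mL.
Regimen B: f = (1/2)^(6/10) ≈ 0.6598; Cmin,ss = (222/24)·f/(1−f) ≈ 17.940 mcg/mL.
Difference ≈ 12.457 − 17.940 ≈ -5.483 mcg/mL.

-5.5 mcg/mL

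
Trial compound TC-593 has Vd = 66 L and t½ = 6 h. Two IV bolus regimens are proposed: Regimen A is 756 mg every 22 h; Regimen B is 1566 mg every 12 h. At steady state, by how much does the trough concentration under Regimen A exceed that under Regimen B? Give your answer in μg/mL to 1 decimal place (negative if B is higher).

Regimen A: f = (1/2)^(22/6) ≈ 0.0787; Cmin,ss = (756/66)·f/(1−f) ≈ 0.978 μg/mL.
Regimen B: f = (1/2)^(12/6) ≈ 0.2500; Cmin,ss = (1566/66)·f/(1−f) ≈ 7.909 μg/mL.
Difference ≈ 0.978 − 7.909 ≈ -6.931 μg/mL.

-6.9 μg/mL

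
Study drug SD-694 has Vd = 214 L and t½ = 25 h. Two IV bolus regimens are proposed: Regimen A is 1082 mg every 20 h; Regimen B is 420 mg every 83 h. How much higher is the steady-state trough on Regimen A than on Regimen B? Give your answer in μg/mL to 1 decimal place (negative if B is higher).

Regimen A: f = (1/2)^(20/25) ≈ 0.5743; Cmin,ss = (1082/214)·f/(1−f) ≈ 6.821 μg/mL.
Regimen B: f = (1/2)^(83/25) ≈ 0.1001; Cmin,ss = (420/214)·f/(1−f) ≈ 0.218 μg/mL.
Difference ≈ 6.821 − 0.218 ≈ 6.603 μg/mL.

6.6 μg/mL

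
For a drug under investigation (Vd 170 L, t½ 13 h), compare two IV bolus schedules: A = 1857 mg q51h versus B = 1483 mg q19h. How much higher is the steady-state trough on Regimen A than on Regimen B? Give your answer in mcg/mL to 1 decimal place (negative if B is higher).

-4.2 mcg/mL

Regimen A: f = (1/2)^(51/13) ≈ 0.0659; Cmin,ss = (1857/170)·f/(1−f) ≈ 0.771 mcg/mL.
Regimen B: f = (1/2)^(19/13) ≈ 0.3631; Cmin,ss = (1483/170)·f/(1−f) ≈ 4.973 mcg/mL.
Difference ≈ 0.771 − 4.973 ≈ -4.202 mcg/mL.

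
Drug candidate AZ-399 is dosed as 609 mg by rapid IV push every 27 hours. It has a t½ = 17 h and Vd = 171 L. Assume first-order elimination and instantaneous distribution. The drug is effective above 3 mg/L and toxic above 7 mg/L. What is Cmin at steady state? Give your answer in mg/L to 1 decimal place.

τ/t½ = 27/17 ≈ 1.5882, so fraction remaining f = (1/2)^(27/17) ≈ 0.3326.
At steady state, accumulation factor R = 1/(1 − e^(−kτ)) ≈ 1.4984.
Each bolus raises the concentration by D/Vd = 609/171 ≈ 3.561 mg/L.
Cmax,ss = C₀/(1 − f) ≈ 3.561/0.6674 ≈ 5.336 mg/L.
Steady-state trough Cmin,ss = Cmax,ss·f ≈ 5.336 × 0.3326 ≈ 1.775 mg/L.
Trough 1.8 mg/L vs MEC 3 mg/L: subtherapeutic.

1.8 mg/L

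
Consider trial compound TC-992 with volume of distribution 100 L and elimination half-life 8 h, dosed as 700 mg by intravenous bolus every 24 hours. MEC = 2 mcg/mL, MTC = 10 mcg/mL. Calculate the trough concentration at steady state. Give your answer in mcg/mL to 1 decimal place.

1.0 mcg/mL

The dosing interval is 3 half-lives, so f = 2^(−3) = 0.125.
At steady state, R = 1/(1 − 0.125) = 8/7.
Single-dose peak C₀ = D/Vd = 700/100 = 7 mcg/mL.
Steady-state peak Cmax,ss = C₀·R = 7 × 8/7 ≈ 8.000 mcg/mL.
Steady-state trough Cmin,ss = Cmax,ss·f ≈ 8.000 × 0.125 ≈ 1.000 mcg/mL.
Trough 1.0 mcg/mL vs MEC 2 mcg/mL: subtherapeutic.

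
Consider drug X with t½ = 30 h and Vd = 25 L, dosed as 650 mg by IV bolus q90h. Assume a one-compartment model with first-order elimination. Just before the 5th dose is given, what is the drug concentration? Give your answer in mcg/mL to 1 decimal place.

f = (1/2)^(τ/t½) = (1/2)^(90/30) ≈ 0.1250.
C₀ = D/Vd = 650/25 ≈ 26.000 mcg/mL.
Before the 5th dose, 4 doses have been given. Superposition: Cmin = C₀·(f + f² + … + f^4).
≈ 26.000 × (0.1250 + 0.0156 + 0.0020 + 0.0002) ≈ 26.000 × 0.1428 ≈ 3.713 mcg/mL.

3.7 mcg/mL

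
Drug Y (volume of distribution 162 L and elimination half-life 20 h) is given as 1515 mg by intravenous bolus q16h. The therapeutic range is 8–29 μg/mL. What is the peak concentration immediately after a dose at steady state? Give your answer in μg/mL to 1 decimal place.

Over one 16-h interval, 16/20 ≈ 0.8 half-lives elapse, leaving f ≈ 0.5743 of each dose.
Accumulation ratio R = 1/(1 − f) ≈ 1/0.4257 ≈ 2.3491.
Single-dose peak C₀ = D/Vd = 1515/162 ≈ 9.352 μg/mL.
Steady-state peak Cmax,ss = C₀·R ≈ 9.352 × 2.3491 ≈ 21.969 μg/mL.
Peak 22.0 μg/mL vs MTC 29 μg/mL: below toxic threshold.

22.0 μg/mL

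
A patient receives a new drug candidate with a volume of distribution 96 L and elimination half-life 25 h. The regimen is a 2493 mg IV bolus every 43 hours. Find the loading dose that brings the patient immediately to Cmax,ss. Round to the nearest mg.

f = (1/2)^(43/25) ≈ 0.303549; accumulation ratio R = 1/(1−f) ≈ 1.43585.
Loading dose to hit Cmax,ss on first dose: D_load = D_maint·R ≈ 2493 × 1.43585 ≈ 3579.57 mg.

3580 mg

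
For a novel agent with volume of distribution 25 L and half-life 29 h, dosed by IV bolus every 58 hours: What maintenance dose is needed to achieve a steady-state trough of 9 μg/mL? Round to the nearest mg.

675 mg

τ/t½ = 58/29 ≈ 2, so f = (1/2)^(58/29) ≈ 0.250000.
Cmin,ss = (D/Vd)·f/(1−f), so D = Cmin,ss·Vd·(1−f)/f.
D = 9 × 25 × (1−f)/f ≈ 9 × 25 × 3.00000 ≈ 675.00 mg.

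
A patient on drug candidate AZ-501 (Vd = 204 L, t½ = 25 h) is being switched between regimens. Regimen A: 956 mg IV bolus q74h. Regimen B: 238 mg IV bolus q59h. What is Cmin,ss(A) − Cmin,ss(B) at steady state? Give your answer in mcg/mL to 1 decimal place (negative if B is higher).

0.4 mcg/mL

Regimen A: f = (1/2)^(74/25) ≈ 0.1285; Cmin,ss = (956/204)·f/(1−f) ≈ 0.691 mcg/mL.
Regimen B: f = (1/2)^(59/25) ≈ 0.1948; Cmin,ss = (238/204)·f/(1−f) ≈ 0.282 mcg/mL.
Difference ≈ 0.691 − 0.282 ≈ 0.409 mcg/mL.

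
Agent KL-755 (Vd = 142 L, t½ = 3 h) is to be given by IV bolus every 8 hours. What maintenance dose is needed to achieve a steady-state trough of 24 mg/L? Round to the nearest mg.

18231 mg

τ/t½ = 8/3 ≈ 2.6667, so f = (1/2)^(8/3) ≈ 0.157490.
Cmin,ss = (D/Vd)·f/(1−f), so D = Cmin,ss·Vd·(1−f)/f.
D = 24 × 142 × (1−f)/f ≈ 24 × 142 × 5.34961 ≈ 18231.47 mg.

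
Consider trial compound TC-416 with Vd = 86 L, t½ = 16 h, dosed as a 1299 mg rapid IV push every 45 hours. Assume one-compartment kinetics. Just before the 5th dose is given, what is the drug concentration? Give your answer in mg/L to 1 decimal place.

2.5 mg/L

f = (1/2)^(τ/t½) = (1/2)^(45/16) ≈ 0.1423.
C₀ = D/Vd = 1299/86 ≈ 15.105 mg/L.
Before the 5th dose, 4 doses have been given. Superposition: Cmin = C₀·(f + f² + … + f^4).
≈ 15.105 × (0.1423 + 0.0202 + 0.0029 + 0.0004) ≈ 15.105 × 0.1658 ≈ 2.504 mg/L.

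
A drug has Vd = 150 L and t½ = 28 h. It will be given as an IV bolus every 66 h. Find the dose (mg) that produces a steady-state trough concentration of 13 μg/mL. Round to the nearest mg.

τ/t½ = 66/28 ≈ 2.3571, so f = (1/2)^(66/28) ≈ 0.195177.
Cmin,ss = (D/Vd)·f/(1−f), so D = Cmin,ss·Vd·(1−f)/f.
D = 13 × 150 × (1−f)/f ≈ 13 × 150 × 4.12355 ≈ 8040.92 mg.

8041 mg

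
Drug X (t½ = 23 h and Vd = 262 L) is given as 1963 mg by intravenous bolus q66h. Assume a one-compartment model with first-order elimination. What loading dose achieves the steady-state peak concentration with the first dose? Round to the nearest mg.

2274 mg

f = (1/2)^(66/23) ≈ 0.136828; accumulation ratio R = 1/(1−f) ≈ 1.15852.
Loading dose to hit Cmax,ss on first dose: D_load = D_maint·R ≈ 1963 × 1.15852 ≈ 2274.17 mg.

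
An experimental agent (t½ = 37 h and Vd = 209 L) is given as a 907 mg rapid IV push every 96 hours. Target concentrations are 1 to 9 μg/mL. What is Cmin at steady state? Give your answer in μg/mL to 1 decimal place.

0.9 μg/mL

τ/t½ = 96/37 ≈ 2.5946, so fraction remaining f = (1/2)^(96/37) ≈ 0.1656.
Accumulation ratio R = 1/(1 − f) ≈ 1/0.8344 ≈ 1.1985.
Each bolus raises the concentration by D/Vd = 907/209 ≈ 4.340 μg/mL.
Steady-state peak Cmax,ss = C₀·R ≈ 4.340 × 1.1985 ≈ 5.201 μg/mL.
One interval later, Cmin,ss = Cmax,ss·e^(−kτ) ≈ 5.201 × 0.1656 ≈ 0.861 μg/mL.
Trough 0.9 μg/mL vs MEC 1 μg/mL: subtherapeutic.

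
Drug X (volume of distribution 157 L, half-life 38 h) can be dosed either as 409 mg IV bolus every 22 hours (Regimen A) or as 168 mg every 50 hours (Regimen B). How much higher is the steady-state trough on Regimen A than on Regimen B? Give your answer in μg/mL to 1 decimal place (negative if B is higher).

4.6 μg/mL

Regimen A: f = (1/2)^(22/38) ≈ 0.6695; Cmin,ss = (409/157)·f/(1−f) ≈ 5.277 μg/mL.
Regimen B: f = (1/2)^(50/38) ≈ 0.4017; Cmin,ss = (168/157)·f/(1−f) ≈ 0.718 μg/mL.
Difference ≈ 5.277 − 0.718 ≈ 4.559 μg/mL.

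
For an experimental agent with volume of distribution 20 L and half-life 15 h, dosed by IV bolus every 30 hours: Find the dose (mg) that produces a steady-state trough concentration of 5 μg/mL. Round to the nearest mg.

τ/t½ = 30/15 ≈ 2, so f = (1/2)^(30/15) ≈ 0.250000.
Cmin,ss = (D/Vd)·f/(1−f), so D = Cmin,ss·Vd·(1−f)/f.
D = 5 × 20 × (1−f)/f ≈ 5 × 20 × 3.00000 ≈ 300.00 mg.

300 mg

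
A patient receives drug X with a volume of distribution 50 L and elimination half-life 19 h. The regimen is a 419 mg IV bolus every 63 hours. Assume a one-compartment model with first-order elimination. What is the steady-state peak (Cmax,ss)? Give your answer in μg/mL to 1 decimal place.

k = ln2/t½ = ln2/19 ≈ 0.036481 h⁻¹; fraction remaining f = e^(−kτ) = e^(−0.036481×63) ≈ 0.1004.
At steady state, accumulation factor R = 1/(1 − e^(−kτ)) ≈ 1.1116.
Single-dose peak C₀ = D/Vd = 419/50 ≈ 8.380 μg/mL.
Cmax,ss = C₀/(1 − f) ≈ 8.380/0.8996 ≈ 9.315 μg/mL.

9.3 μg/mL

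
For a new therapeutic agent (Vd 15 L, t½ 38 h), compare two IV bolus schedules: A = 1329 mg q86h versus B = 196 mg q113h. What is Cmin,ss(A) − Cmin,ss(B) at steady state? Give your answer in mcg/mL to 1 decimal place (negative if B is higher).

Regimen A: f = (1/2)^(86/38) ≈ 0.2083; Cmin,ss = (1329/15)·f/(1−f) ≈ 23.311 mcg/mL.
Regimen B: f = (1/2)^(113/38) ≈ 0.1273; Cmin,ss = (196/15)·f/(1−f) ≈ 1.906 mcg/mL.
Difference ≈ 23.311 − 1.906 ≈ 21.405 mcg/mL.

21.4 mcg/mL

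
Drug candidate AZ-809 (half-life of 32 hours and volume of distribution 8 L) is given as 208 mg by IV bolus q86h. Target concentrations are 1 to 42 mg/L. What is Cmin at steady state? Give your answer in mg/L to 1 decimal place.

4.8 mg/L

Over one 86-h interval, 86/32 ≈ 2.6875 half-lives elapse, leaving f ≈ 0.1552 of each dose.
At steady state, accumulation factor R = 1/(1 − e^(−kτ)) ≈ 1.1837.
Each bolus raises the concentration by D/Vd = 208/8 ≈ 26.000 mg/L.
Steady-state peak Cmax,ss = C₀·R ≈ 26.000 × 1.1837 ≈ 30.776 mg/L.
One interval later, Cmin,ss = Cmax,ss·e^(−kτ) ≈ 30.776 × 0.1552 ≈ 4.776 mg/L.
Trough 4.8 mg/L vs MEC 1 mg/L: adequate.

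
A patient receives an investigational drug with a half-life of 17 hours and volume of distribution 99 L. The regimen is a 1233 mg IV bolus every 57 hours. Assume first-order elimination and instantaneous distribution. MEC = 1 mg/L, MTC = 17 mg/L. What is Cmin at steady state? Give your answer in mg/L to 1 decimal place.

Over one 57-h interval, 57/17 ≈ 3.3529 half-lives elapse, leaving f ≈ 0.0979 of each dose.
At steady state, accumulation factor R = 1/(1 − e^(−kτ)) ≈ 1.1085.
Each bolus raises the concentration by D/Vd = 1233/99 ≈ 12.455 mg/L.
Steady-state peak Cmax,ss = C₀·R ≈ 12.455 × 1.1085 ≈ 13.806 mg/L.
Steady-state trough Cmin,ss = Cmax,ss·f ≈ 13.806 × 0.0979 ≈ 1.352 mg/L.
Trough 1.4 mg/L vs MEC 1 mg/L: adequate.

1.4 mg/L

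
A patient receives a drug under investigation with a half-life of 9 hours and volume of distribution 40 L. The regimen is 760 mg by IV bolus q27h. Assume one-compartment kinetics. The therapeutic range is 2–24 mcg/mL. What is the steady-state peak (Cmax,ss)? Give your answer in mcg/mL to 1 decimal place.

21.7 mcg/mL

τ = 27 h = 3 half-lives, so f = (1/2)^3 = 0.125.
At steady state, R = 1/(1 − 0.125) = 8/7.
Single-dose peak C₀ = D/Vd = 760/40 = 19 mcg/mL.
Steady-state peak Cmax,ss = C₀·R = 19 × 8/7 ≈ 21.714 mcg/mL.
Peak 21.7 mcg/mL vs MTC 24 mcg/mL: below toxic threshold.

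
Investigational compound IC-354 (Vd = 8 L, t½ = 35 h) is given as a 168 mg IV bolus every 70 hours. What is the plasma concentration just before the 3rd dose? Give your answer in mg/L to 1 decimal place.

6.6 mg/L

f = (1/2)^(τ/t½) = (1/2)^(70/35) ≈ 0.2500.
C₀ = D/Vd = 168/8 ≈ 21.000 mg/L.
Before the 3rd dose, 2 doses have been given. Superposition: Cmin = C₀·(f + f²).
≈ 21.000 × (0.2500 + 0.0625) ≈ 21.000 × 0.3125 ≈ 6.562 mg/L.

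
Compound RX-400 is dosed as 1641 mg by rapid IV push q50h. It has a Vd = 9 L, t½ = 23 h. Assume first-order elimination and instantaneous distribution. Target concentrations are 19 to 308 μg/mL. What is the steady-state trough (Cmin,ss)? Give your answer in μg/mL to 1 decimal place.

51.9 μg/mL

k = ln2/t½ = ln2/23 ≈ 0.030137 h⁻¹; fraction remaining f = e^(−kτ) = e^(−0.030137×50) ≈ 0.2216.
At steady state, accumulation factor R = 1/(1 − e^(−kτ)) ≈ 1.2847.
Single-dose peak C₀ = D/Vd = 1641/9 ≈ 182.333 μg/mL.
Steady-state peak Cmax,ss = C₀·R ≈ 182.333 × 1.2847 ≈ 234.243 μg/mL.
Steady-state trough Cmin,ss = Cmax,ss·f ≈ 234.243 × 0.2216 ≈ 51.908 μg/mL.
Trough 51.9 μg/mL vs MEC 19 μg/mL: adequate.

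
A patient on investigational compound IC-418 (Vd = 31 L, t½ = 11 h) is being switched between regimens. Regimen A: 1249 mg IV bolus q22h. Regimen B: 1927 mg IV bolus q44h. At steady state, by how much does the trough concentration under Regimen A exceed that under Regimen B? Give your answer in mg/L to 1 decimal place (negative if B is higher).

9.3 mg/L

Regimen A: f = (1/2)^(22/11) ≈ 0.2500; Cmin,ss = (1249/31)·f/(1−f) ≈ 13.430 mg/L.
Regimen B: f = (1/2)^(44/11) ≈ 0.0625; Cmin,ss = (1927/31)·f/(1−f) ≈ 4.144 mg/L.
Difference ≈ 13.430 − 4.144 ≈ 9.286 mg/L.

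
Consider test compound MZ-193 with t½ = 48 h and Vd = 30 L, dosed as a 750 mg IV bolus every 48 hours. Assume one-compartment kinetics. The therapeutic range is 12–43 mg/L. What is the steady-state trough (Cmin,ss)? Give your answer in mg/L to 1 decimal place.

The dosing interval is 1 half-life, so f = 2^(−1) = 0.5.
At steady state, R = 1/(1 − 0.5) = 2/1.
Single-dose peak C₀ = D/Vd = 750/30 = 25 mg/L.
Steady-state peak Cmax,ss = C₀·R = 25 × 2/1 ≈ 50.000 mg/L.
Steady-state trough Cmin,ss = Cmax,ss·f ≈ 50.000 × 0.5 ≈ 25.000 mg/L.
Trough 25.0 mg/L vs MEC 12 mg/L: adequate.

25.0 mg/L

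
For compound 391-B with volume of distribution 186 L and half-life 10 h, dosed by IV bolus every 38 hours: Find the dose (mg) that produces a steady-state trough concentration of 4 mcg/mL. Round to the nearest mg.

τ/t½ = 38/10 ≈ 3.8, so f = (1/2)^(38/10) ≈ 0.071794.
Cmin,ss = (D/Vd)·f/(1−f), so D = Cmin,ss·Vd·(1−f)/f.
D = 4 × 186 × (1−f)/f ≈ 4 × 186 × 12.92874 ≈ 9618.98 mg.

9619 mg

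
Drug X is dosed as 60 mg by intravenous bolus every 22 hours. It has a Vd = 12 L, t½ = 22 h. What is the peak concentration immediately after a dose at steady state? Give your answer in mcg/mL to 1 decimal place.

10.0 mcg/mL

τ = 22 h = 1 half-life, so f = (1/2)^1 = 0.5.
At steady state, R = 1/(1 − 0.5) = 2/1.
Single-dose peak C₀ = D/Vd = 60/12 = 5 mcg/mL.
Steady-state peak Cmax,ss = C₀·R = 5 × 2/1 ≈ 10.000 mcg/mL.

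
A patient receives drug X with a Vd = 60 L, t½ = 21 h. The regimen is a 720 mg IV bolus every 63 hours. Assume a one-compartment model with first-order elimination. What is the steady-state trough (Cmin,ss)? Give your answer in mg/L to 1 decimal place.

1.7 mg/L

The dosing interval is 3 half-lives, so f = 2^(−3) = 0.125.
Accumulation ratio R = 1/(1 − f) = 1/0.875 = 8/7.
Single-dose peak C₀ = D/Vd = 720/60 = 12 mg/L.
Steady-state peak Cmax,ss = C₀·R = 12 × 8/7 ≈ 13.714 mg/L.
Steady-state trough Cmin,ss = Cmax,ss·f ≈ 13.714 × 0.125 ≈ 1.714 mg/L.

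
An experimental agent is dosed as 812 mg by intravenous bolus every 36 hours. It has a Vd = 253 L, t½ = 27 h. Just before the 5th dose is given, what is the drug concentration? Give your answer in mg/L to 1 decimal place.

f = (1/2)^(τ/t½) = (1/2)^(36/27) ≈ 0.3969.
C₀ = D/Vd = 812/253 ≈ 3.209 mg/L.
Before the 5th dose, 4 doses have been given. Superposition: Cmin = C₀·(f + f² + … + f^4).
≈ 3.209 × (0.3969 + 0.1575 + 0.0625 + 0.0248) ≈ 3.209 × 0.6417 ≈ 2.059 mg/L.

2.1 mg/L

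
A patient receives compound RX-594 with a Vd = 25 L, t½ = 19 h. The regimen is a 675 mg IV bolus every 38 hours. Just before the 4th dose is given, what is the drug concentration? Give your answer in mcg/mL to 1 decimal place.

f = (1/2)^(τ/t½) = (1/2)^(38/19) ≈ 0.2500.
C₀ = D/Vd = 675/25 ≈ 27.000 mcg/mL.
Before the 4th dose, 3 doses have been given. Superposition: Cmin = C₀·(f + f² + … + f^3).
≈ 27.000 × (0.2500 + 0.0625 + 0.0156) ≈ 27.000 × 0.3281 ≈ 8.859 mcg/mL.

8.9 mcg/mL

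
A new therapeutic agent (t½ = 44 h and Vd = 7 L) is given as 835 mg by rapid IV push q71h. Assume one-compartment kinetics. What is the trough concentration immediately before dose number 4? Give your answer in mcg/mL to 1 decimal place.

55.9 mcg/mL

f = (1/2)^(τ/t½) = (1/2)^(71/44) ≈ 0.3268.
C₀ = D/Vd = 835/7 ≈ 119.286 mcg/mL.
Before the 4th dose, 3 doses have been given. Superposition: Cmin = C₀·(f + f² + … + f^3).
≈ 119.286 × (0.3268 + 0.1068 + 0.0349) ≈ 119.286 × 0.4685 ≈ 55.885 mcg/mL.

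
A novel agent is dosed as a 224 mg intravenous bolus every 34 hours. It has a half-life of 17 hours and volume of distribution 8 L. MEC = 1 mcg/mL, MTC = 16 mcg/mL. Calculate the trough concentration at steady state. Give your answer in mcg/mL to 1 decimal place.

τ = 34 h = 2 half-lives, so f = (1/2)^2 = 0.25.
At steady state, R = 1/(1 − 0.25) = 4/3.
Single-dose peak C₀ = D/Vd = 224/8 = 28 mcg/mL.
Steady-state peak Cmax,ss = C₀·R = 28 × 4/3 ≈ 37.333 mcg/mL.
Steady-state trough Cmin,ss = Cmax,ss·f ≈ 37.333 × 0.25 ≈ 9.333 mcg/mL.
Trough 9.3 mcg/mL vs MEC 1 mcg/mL: adequate.

9.3 mcg/mL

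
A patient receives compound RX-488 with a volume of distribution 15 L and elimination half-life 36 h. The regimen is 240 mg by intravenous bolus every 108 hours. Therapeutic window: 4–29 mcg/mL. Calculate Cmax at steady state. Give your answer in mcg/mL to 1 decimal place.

τ = 108 h = 3 half-lives, so f = (1/2)^3 = 0.125.
At steady state, R = 1/(1 − 0.125) = 8/7.
Single-dose peak C₀ = D/Vd = 240/15 = 16 mcg/mL.
Steady-state peak Cmax,ss = C₀·R = 16 × 8/7 ≈ 18.286 mcg/mL.
Peak 18.3 mcg/mL vs MTC 29 mcg/mL: below toxic threshold.

18.3 mcg/mL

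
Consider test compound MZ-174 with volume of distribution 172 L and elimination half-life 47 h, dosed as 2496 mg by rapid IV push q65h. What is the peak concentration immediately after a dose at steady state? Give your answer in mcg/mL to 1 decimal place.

Over one 65-h interval, 65/47 ≈ 1.383 half-lives elapse, leaving f ≈ 0.3834 of each dose.
At steady state, accumulation factor R = 1/(1 − e^(−kτ)) ≈ 1.6218.
Single-dose peak C₀ = D/Vd = 2496/172 ≈ 14.512 mcg/mL.
Cmax,ss = C₀/(1 − f) ≈ 14.512/0.6166 ≈ 23.536 mcg/mL.

23.5 mcg/mL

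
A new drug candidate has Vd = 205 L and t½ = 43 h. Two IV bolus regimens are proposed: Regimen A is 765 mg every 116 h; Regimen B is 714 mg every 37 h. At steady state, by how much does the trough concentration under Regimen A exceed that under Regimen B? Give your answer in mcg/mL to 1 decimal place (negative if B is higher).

Regimen A: f = (1/2)^(116/43) ≈ 0.1541; Cmin,ss = (765/205)·f/(1−f) ≈ 0.680 mcg/mL.
Regimen B: f = (1/2)^(37/43) ≈ 0.5508; Cmin,ss = (714/205)·f/(1−f) ≈ 4.271 mcg/mL.
Difference ≈ 0.680 − 4.271 ≈ -3.591 mcg/mL.

-3.6 mcg/mL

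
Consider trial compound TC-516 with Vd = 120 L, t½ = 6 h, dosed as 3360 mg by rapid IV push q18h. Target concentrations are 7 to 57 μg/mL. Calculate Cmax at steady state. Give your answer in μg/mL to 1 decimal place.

The dosing interval is 3 half-lives, so f = 2^(−3) = 0.125.
Accumulation ratio R = 1/(1 − f) = 1/0.875 = 8/7.
Single-dose peak C₀ = D/Vd = 3360/120 = 28 μg/mL.
Steady-state peak Cmax,ss = C₀·R = 28 × 8/7 ≈ 32.000 μg/mL.
Peak 32.0 μg/mL vs MTC 57 μg/mL: below toxic threshold.

32.0 μg/mL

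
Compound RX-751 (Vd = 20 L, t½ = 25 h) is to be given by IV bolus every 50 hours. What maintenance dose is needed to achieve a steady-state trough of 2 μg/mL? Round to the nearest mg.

120 mg

τ/t½ = 50/25 ≈ 2, so f = (1/2)^(50/25) ≈ 0.250000.
Cmin,ss = (D/Vd)·f/(1−f), so D = Cmin,ss·Vd·(1−f)/f.
D = 2 × 20 × (1−f)/f ≈ 2 × 20 × 3.00000 ≈ 120.00 mg.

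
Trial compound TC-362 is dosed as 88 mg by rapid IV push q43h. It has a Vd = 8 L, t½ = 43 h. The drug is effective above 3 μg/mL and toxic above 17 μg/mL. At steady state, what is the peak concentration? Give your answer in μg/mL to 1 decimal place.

22.0 μg/mL

The dosing interval is 1 half-life, so f = 2^(−1) = 0.5.
At steady state, R = 1/(1 − 0.5) = 2/1.
Single-dose peak C₀ = D/Vd = 88/8 = 11 μg/mL.
Steady-state peak Cmax,ss = C₀·R = 11 × 2/1 ≈ 22.000 μg/mL.
Peak 22.0 μg/mL vs MTC 17 μg/mL: exceeds toxic threshold.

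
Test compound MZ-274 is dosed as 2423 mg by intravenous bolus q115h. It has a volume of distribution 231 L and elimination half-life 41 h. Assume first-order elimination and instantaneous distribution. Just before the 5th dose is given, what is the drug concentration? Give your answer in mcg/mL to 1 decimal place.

f = (1/2)^(τ/t½) = (1/2)^(115/41) ≈ 0.1431.
C₀ = D/Vd = 2423/231 ≈ 10.489 mcg/mL.
Before the 5th dose, 4 doses have been given. Superposition: Cmin = C₀·(f + f² + … + f^4).
≈ 10.489 × (0.1431 + 0.0205 + 0.0029 + 0.0004) ≈ 10.489 × 0.1669 ≈ 1.751 mcg/mL.

1.8 mcg/mL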